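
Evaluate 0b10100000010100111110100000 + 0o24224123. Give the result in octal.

0b10100000010100111110100000 = 0o240247640 in octal.
Add column by column in base 8, right to left:
  0+3 = 3
  4+2 = 6
  6+1 = 7
  7+4 = 3 carry 1
  4+2+1 = 7
  2+2 = 4
  0+4 = 4
  4+2 = 6
  2+0 = 2

0o264473763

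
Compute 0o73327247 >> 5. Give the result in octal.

0o1666565

5 bits is not a whole number of base-8 digits; in binary: 111011011010111010100111 >> 5 = 1110110110101110101.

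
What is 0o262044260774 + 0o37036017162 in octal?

0o321102300156

Add column by column in base 8, right to left:
  4+2 = 6
  7+6 = 5 carry 1
  7+1+1 = 1 carry 1
  0+7+1 = 0 carry 1
  6+1+1 = 0 carry 1
  2+0+1 = 3
  4+6 = 2 carry 1
  4+3+1 = 0 carry 1
  0+0+1 = 1
  2+7 = 1 carry 1
  6+3+1 = 2 carry 1
  2+0+1 = 3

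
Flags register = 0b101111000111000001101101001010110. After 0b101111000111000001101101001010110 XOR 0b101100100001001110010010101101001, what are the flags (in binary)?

XOR bit by bit (1 where the bits differ):
  101111000111000001101101001010110
^ 101100100001001110010010101101001
= 000011100110001111111111100111111

0b000011100110001111111111100111111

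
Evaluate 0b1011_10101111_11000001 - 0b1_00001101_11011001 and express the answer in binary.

Subtract column by column in base 2:
  1-1 → 0
  0-0 → 0
  0-0 → 0
  0-1 → 1 (borrow)
  0-1-1 → 0 (borrow)
  0-0-1 → 1 (borrow)
  1-1-1 → 1 (borrow)
  1-1-1 → 1 (borrow)
  1-1-1 → 1 (borrow)
  1-0-1 → 0
  1-1 → 0
  1-1 → 0
  0-0 → 0
  1-0 → 1
  0-0 → 0
  1-0 → 1
  1-1 → 0
  1-0 → 1
  0-0 → 0
  1-0 → 1

0b10101010000111101000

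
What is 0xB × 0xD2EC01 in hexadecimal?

Multiply each base-16 digit by 11, carrying:
  1×11 = 11 → write B
  0×11 = 0 → write 0
  C×11 = 132 → write 4 carry 8
  E×11+8 = 162 → write 2 carry 10
  2×11+10 = 32 → write 0 carry 2
  D×11+2 = 145 → write 1 carry 9
  remaining carry: 9

0x910240B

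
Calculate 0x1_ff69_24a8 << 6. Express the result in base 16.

6 bits is not a whole number of base-16 digits; in binary: 111111111011010010010010010101000 << 6 = 111111111011010010010010010101000000000.

0x7fda492a00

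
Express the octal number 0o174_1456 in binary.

Each octal digit is 3 bits: 1=001 7=111 4=100 1=001 4=100 5=101 6=110.

0b1111100001100101110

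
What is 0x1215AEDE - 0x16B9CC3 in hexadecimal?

0x10AA121B

Subtract column by column in base 16:
  E-3 → B
  D-C → 1
  E-C → 2
  A-9 → 1
  5-B → A (borrow)
  1-6-1 → A (borrow)
  2-1-1 → 0
  1-0 → 1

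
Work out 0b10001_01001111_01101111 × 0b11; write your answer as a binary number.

0b1100111110111001001101

Multiply each base-2 digit by 3, carrying:
  1×3 = 3 → write 1 carry 1
  1×3+1 = 4 → write 0 carry 2
  1×3+2 = 5 → write 1 carry 2
  1×3+2 = 5 → write 1 carry 2
  0×3+2 = 2 → write 0 carry 1
  1×3+1 = 4 → write 0 carry 2
  1×3+2 = 5 → write 1 carry 2
  0×3+2 = 2 → write 0 carry 1
  1×3+1 = 4 → write 0 carry 2
  1×3+2 = 5 → write 1 carry 2
  1×3+2 = 5 → write 1 carry 2
  1×3+2 = 5 → write 1 carry 2
  0×3+2 = 2 → write 0 carry 1
  0×3+1 = 1 → write 1
  1×3 = 3 → write 1 carry 1
  0×3+1 = 1 → write 1
  1×3 = 3 → write 1 carry 1
  0×3+1 = 1 → write 1
  0×3 = 0 → write 0
  0×3 = 0 → write 0
  1×3 = 3 → write 1 carry 1
  remaining carry: 1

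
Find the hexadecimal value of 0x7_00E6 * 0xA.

Multiply each base-16 digit by 10, carrying:
  6×10 = 60 → write C carry 3
  E×10+3 = 143 → write F carry 8
  0×10+8 = 8 → write 8
  0×10 = 0 → write 0
  7×10 = 70 → write 6 carry 4
  remaining carry: 4

0x4608FC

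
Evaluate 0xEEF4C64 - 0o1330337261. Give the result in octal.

0o343306663

0xEEF4C64 = 0o1673646144 in octal.
Subtract column by column in base 8:
  4-1 → 3
  4-6 → 6 (borrow)
  1-2-1 → 6 (borrow)
  6-7-1 → 6 (borrow)
  4-3-1 → 0
  6-3 → 3
  3-0 → 3
  7-3 → 4
  6-3 → 3
  1-1 → 0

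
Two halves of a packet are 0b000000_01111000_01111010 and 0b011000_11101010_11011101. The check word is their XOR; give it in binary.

XOR bit by bit (1 where the bits differ):
  0000000111100001111010
^ 0110001110101011011101
= 0110001001001010100111

0b0110001001001010100111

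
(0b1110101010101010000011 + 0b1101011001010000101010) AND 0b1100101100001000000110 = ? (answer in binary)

Add column by column in base 2, right to left:
  1+0 = 1
  1+1 = 0 carry 1
  0+0+1 = 1
  0+1 = 1
  0+0 = 0
  0+1 = 1
  0+0 = 0
  1+0 = 1
  0+0 = 0
  1+0 = 1
  0+1 = 1
  1+0 = 1
  0+1 = 1
  1+0 = 1
  0+0 = 0
  1+1 = 0 carry 1
  0+1+1 = 0 carry 1
  1+0+1 = 0 carry 1
  0+1+1 = 0 carry 1
  1+0+1 = 0 carry 1
  1+1+1 = 1 carry 1
  1+1+1 = 1 carry 1
  final carry 1
Sum = 0b11100000011111010101101; now AND with 0b1100101100001000000110:
  11100000011111010101101
& 01100101100001000000110
= 01100000000001000000100

0b1100000000001000000100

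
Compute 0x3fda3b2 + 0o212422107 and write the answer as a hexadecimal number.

0x627c7f9

0o212422107 = 0x22a2447 in hexadecimal.
Add column by column in base 16, right to left:
  2+7 = 9
  b+4 = f
  3+4 = 7
  a+2 = c
  d+a = 7 carry 1
  f+2+1 = 2 carry 1
  3+2+1 = 6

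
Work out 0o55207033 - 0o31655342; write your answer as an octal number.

Subtract column by column in base 8:
  3-2 → 1
  3-4 → 7 (borrow)
  0-3-1 → 4 (borrow)
  7-5-1 → 1
  0-5 → 3 (borrow)
  2-6-1 → 3 (borrow)
  5-1-1 → 3
  5-3 → 2

0o23331471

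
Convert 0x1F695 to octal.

0o373225

Expand each hex digit to 4 bits: 1=0001 F=1111 6=0110 9=1001 5=0101.
Group the bits in threes: 011 111 011 010 010 101 → 373225.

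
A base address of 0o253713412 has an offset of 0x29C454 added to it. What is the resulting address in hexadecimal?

0x2D95B5E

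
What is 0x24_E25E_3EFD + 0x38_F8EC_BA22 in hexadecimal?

0x5DDB4AF91F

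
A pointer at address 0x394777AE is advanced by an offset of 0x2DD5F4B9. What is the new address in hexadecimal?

Add column by column in base 16, right to left:
  E+9 = 7 carry 1
  A+B+1 = 6 carry 1
  7+4+1 = C
  7+F = 6 carry 1
  7+5+1 = D
  4+D = 1 carry 1
  9+D+1 = 7 carry 1
  3+2+1 = 6

0x671D6C67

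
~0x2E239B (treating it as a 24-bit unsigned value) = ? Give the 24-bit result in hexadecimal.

0xD1DC64

Each hex digit d becomes F−d:
  2→D, E→1, 2→D, 3→C, 9→6, B→4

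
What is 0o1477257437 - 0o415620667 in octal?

Subtract column by column in base 8:
  7-7 → 0
  3-6 → 5 (borrow)
  4-6-1 → 5 (borrow)
  7-0-1 → 6
  5-2 → 3
  2-6 → 4 (borrow)
  7-5-1 → 1
  7-1 → 6
  4-4 → 0
  1-0 → 1

0o1061436550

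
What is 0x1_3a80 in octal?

Expand each hex digit to 4 bits: 1=0001 3=0011 a=1010 8=1000 0=0000.
Group the bits in threes: 010 011 101 010 000 000 → 235200.

0o235200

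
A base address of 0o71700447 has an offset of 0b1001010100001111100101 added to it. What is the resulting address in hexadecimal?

0x10cc50c

0o71700447 = 0xe78127 in hexadecimal.
0b1001010100001111100101 = 0x2543e5 in hexadecimal.
Add column by column in base 16, right to left:
  7+5 = c
  2+e = 0 carry 1
  1+3+1 = 5
  8+4 = c
  7+5 = c
  e+2 = 0 carry 1
  final carry 1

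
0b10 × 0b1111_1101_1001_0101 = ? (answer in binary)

Multiply each base-2 digit by 2, carrying:
  1×2 = 2 → write 0 carry 1
  0×2+1 = 1 → write 1
  1×2 = 2 → write 0 carry 1
  0×2+1 = 1 → write 1
  1×2 = 2 → write 0 carry 1
  0×2+1 = 1 → write 1
  0×2 = 0 → write 0
  1×2 = 2 → write 0 carry 1
  1×2+1 = 3 → write 1 carry 1
  0×2+1 = 1 → write 1
  1×2 = 2 → write 0 carry 1
  1×2+1 = 3 → write 1 carry 1
  1×2+1 = 3 → write 1 carry 1
  1×2+1 = 3 → write 1 carry 1
  1×2+1 = 3 → write 1 carry 1
  1×2+1 = 3 → write 1 carry 1
  remaining carry: 1

0b11111101100101010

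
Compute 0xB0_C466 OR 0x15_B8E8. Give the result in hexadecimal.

0xB5FCEE

OR each hex digit independently (no carries):
  B|1=B, 0|5=5, C|B=F, 4|8=C, 6|E=E, 6|8=E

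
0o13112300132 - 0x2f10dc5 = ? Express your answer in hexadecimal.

0o13112300132 = 0x5929805a in hexadecimal.
Subtract column by column in base 16:
  a-5 → 5
  5-c → 9 (borrow)
  0-d-1 → 2 (borrow)
  8-0-1 → 7
  9-1 → 8
  2-f → 3 (borrow)
  9-2-1 → 6
  5-0 → 5

0x56387295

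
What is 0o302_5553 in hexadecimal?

0xC2B6B

Each octal digit is 3 bits: 3=011 0=000 2=010 5=101 5=101 5=101 3=011.
Group the bits into nibbles: 1100 0010 1011 0110 1011 → C2B6B.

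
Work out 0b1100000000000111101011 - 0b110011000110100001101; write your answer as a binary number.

Subtract column by column in base 2:
  1-1 → 0
  1-0 → 1
  0-1 → 1 (borrow)
  1-1-1 → 1 (borrow)
  0-0-1 → 1 (borrow)
  1-0-1 → 0
  1-0 → 1
  1-0 → 1
  1-1 → 0
  0-0 → 0
  0-1 → 1 (borrow)
  0-1-1 → 0 (borrow)
  0-0-1 → 1 (borrow)
  0-0-1 → 1 (borrow)
  0-0-1 → 1 (borrow)
  0-1-1 → 0 (borrow)
  0-1-1 → 0 (borrow)
  0-0-1 → 1 (borrow)
  0-0-1 → 1 (borrow)
  0-1-1 → 0 (borrow)
  1-1-1 → 1 (borrow)
  1-0-1 → 0

0b101100111010011011110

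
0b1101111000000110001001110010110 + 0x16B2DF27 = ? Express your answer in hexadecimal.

0x85B5F2BD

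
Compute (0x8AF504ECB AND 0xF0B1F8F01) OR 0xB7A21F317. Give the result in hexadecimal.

0x8AF504ECB AND 0xF0B1F8F01 = 0x80B100E01.
Then OR with 0xB7A21F317.

0xB7B31FF17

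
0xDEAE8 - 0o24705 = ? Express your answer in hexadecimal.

0xDC123

0o24705 = 0x29C5 in hexadecimal.
Subtract column by column in base 16:
  8-5 → 3
  E-C → 2
  A-9 → 1
  E-2 → C
  D-0 → D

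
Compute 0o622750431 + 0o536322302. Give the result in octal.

0o1361272733

Add column by column in base 8, right to left:
  1+2 = 3
  3+0 = 3
  4+3 = 7
  0+2 = 2
  5+2 = 7
  7+3 = 2 carry 1
  2+6+1 = 1 carry 1
  2+3+1 = 6
  6+5 = 3 carry 1
  final carry 1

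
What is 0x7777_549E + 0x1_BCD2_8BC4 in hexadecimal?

0x23449E062

Add column by column in base 16, right to left:
  E+4 = 2 carry 1
  9+C+1 = 6 carry 1
  4+B+1 = 0 carry 1
  5+8+1 = E
  7+2 = 9
  7+D = 4 carry 1
  7+C+1 = 4 carry 1
  7+B+1 = 3 carry 1
  0+1+1 = 2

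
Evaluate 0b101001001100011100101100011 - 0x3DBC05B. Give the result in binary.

0x3DBC05B = 0b11110110111100000001011011 in binary.
Subtract column by column in base 2:
  1-1 → 0
  1-1 → 0
  0-0 → 0
  0-1 → 1 (borrow)
  0-1-1 → 0 (borrow)
  1-0-1 → 0
  1-1 → 0
  0-0 → 0
  1-0 → 1
  0-0 → 0
  0-0 → 0
  1-0 → 1
  1-0 → 1
  1-0 → 1
  0-1 → 1 (borrow)
  0-1-1 → 0 (borrow)
  0-1-1 → 0 (borrow)
  1-1-1 → 1 (borrow)
  1-0-1 → 0
  0-1 → 1 (borrow)
  0-1-1 → 0 (borrow)
  1-0-1 → 0
  0-1 → 1 (borrow)
  0-1-1 → 0 (borrow)
  1-1-1 → 1 (borrow)
  0-1-1 → 0 (borrow)
  1-0-1 → 0

0b1010010100111100100001000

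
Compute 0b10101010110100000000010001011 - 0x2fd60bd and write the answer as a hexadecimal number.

0x125c9fce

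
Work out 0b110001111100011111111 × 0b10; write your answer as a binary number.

0b1100011111000111111110

Multiply each base-2 digit by 2, carrying:
  1×2 = 2 → write 0 carry 1
  1×2+1 = 3 → write 1 carry 1
  1×2+1 = 3 → write 1 carry 1
  1×2+1 = 3 → write 1 carry 1
  1×2+1 = 3 → write 1 carry 1
  1×2+1 = 3 → write 1 carry 1
  1×2+1 = 3 → write 1 carry 1
  1×2+1 = 3 → write 1 carry 1
  0×2+1 = 1 → write 1
  0×2 = 0 → write 0
  0×2 = 0 → write 0
  1×2 = 2 → write 0 carry 1
  1×2+1 = 3 → write 1 carry 1
  1×2+1 = 3 → write 1 carry 1
  1×2+1 = 3 → write 1 carry 1
  1×2+1 = 3 → write 1 carry 1
  0×2+1 = 1 → write 1
  0×2 = 0 → write 0
  0×2 = 0 → write 0
  1×2 = 2 → write 0 carry 1
  1×2+1 = 3 → write 1 carry 1
  remaining carry: 1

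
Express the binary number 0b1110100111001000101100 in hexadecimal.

0x3A722C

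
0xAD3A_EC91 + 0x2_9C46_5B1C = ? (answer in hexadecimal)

0x3498147AD

Add column by column in base 16, right to left:
  1+C = D
  9+1 = A
  C+B = 7 carry 1
  E+5+1 = 4 carry 1
  A+6+1 = 1 carry 1
  3+4+1 = 8
  D+C = 9 carry 1
  A+9+1 = 4 carry 1
  0+2+1 = 3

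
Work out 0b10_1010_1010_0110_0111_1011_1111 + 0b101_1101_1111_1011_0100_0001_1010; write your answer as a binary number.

Add column by column in base 2, right to left:
  1+0 = 1
  1+1 = 0 carry 1
  1+0+1 = 0 carry 1
  1+1+1 = 1 carry 1
  1+1+1 = 1 carry 1
  1+0+1 = 0 carry 1
  0+0+1 = 1
  1+0 = 1
  1+0 = 1
  1+0 = 1
  1+1 = 0 carry 1
  0+0+1 = 1
  0+1 = 1
  1+1 = 0 carry 1
  1+0+1 = 0 carry 1
  0+1+1 = 0 carry 1
  0+1+1 = 0 carry 1
  1+1+1 = 1 carry 1
  0+1+1 = 0 carry 1
  1+1+1 = 1 carry 1
  0+1+1 = 0 carry 1
  1+0+1 = 0 carry 1
  0+1+1 = 0 carry 1
  1+1+1 = 1 carry 1
  0+1+1 = 0 carry 1
  1+0+1 = 0 carry 1
  0+1+1 = 0 carry 1
  final carry 1

0b1000100010100001101111011001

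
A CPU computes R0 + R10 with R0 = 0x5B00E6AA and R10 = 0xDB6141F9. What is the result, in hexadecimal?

0x1366228A3

Add column by column in base 16, right to left:
  A+9 = 3 carry 1
  A+F+1 = A carry 1
  6+1+1 = 8
  E+4 = 2 carry 1
  0+1+1 = 2
  0+6 = 6
  B+B = 6 carry 1
  5+D+1 = 3 carry 1
  final carry 1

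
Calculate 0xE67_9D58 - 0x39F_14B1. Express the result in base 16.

Subtract column by column in base 16:
  8-1 → 7
  5-B → A (borrow)
  D-4-1 → 8
  9-1 → 8
  7-F → 8 (borrow)
  6-9-1 → C (borrow)
  E-3-1 → A

0xAC888A7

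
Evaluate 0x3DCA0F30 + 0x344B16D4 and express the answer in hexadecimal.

0x72152604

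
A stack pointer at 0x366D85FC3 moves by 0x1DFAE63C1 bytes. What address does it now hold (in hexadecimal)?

Add column by column in base 16, right to left:
  3+1 = 4
  C+C = 8 carry 1
  F+3+1 = 3 carry 1
  5+6+1 = C
  8+E = 6 carry 1
  D+A+1 = 8 carry 1
  6+F+1 = 6 carry 1
  6+D+1 = 4 carry 1
  3+1+1 = 5

0x54686C384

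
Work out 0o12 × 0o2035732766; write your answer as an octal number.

0o24453215634

Multiply each base-8 digit by 10, carrying:
  6×10 = 60 → write 4 carry 7
  6×10+7 = 67 → write 3 carry 8
  7×10+8 = 78 → write 6 carry 9
  2×10+9 = 29 → write 5 carry 3
  3×10+3 = 33 → write 1 carry 4
  7×10+4 = 74 → write 2 carry 9
  5×10+9 = 59 → write 3 carry 7
  3×10+7 = 37 → write 5 carry 4
  0×10+4 = 4 → write 4
  2×10 = 20 → write 4 carry 2
  remaining carry: 2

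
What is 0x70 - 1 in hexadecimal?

The trailing 1 digit is 0, so subtracting 1 borrows through: they become F and the next digit up decrements.

0x6F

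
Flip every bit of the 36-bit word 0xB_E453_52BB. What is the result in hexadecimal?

Each hex digit d becomes F−d:
  B→4, E→1, 4→B, 5→A, 3→C, 5→A, 2→D, B→4, B→4

0x41BACAD44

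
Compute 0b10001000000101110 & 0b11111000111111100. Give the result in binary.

0b10001000000101100

AND bit by bit (1 only where both bits are 1):
  10001000000101110
& 11111000111111100
= 10001000000101100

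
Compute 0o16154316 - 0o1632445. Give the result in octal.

0o14321651

Subtract column by column in base 8:
  6-5 → 1
  1-4 → 5 (borrow)
  3-4-1 → 6 (borrow)
  4-2-1 → 1
  5-3 → 2
  1-6 → 3 (borrow)
  6-1-1 → 4
  1-0 → 1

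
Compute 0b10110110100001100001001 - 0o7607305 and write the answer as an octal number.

0o17032104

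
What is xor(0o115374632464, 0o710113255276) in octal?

XOR each oct digit independently (no carries):
  1^7=6, 1^1=0, 5^0=5, 3^1=2, 7^1=6, 4^3=7, 6^2=4, 3^5=6, 2^5=7, 4^2=6, 6^7=1, 4^6=2

0o605267467612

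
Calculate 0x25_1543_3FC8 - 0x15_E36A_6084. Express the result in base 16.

0xF31D8DF44

Subtract column by column in base 16:
  8-4 → 4
  C-8 → 4
  F-0 → F
  3-6 → D (borrow)
  3-A-1 → 8 (borrow)
  4-6-1 → D (borrow)
  5-3-1 → 1
  1-E → 3 (borrow)
  5-5-1 → F (borrow)
  2-1-1 → 0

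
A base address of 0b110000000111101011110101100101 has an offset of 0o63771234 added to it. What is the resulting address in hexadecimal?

0x30eeb001

0b110000000111101011110101100101 = 0x301ebd65 in hexadecimal.
0o63771234 = 0xcff29c in hexadecimal.
Add column by column in base 16, right to left:
  5+c = 1 carry 1
  6+9+1 = 0 carry 1
  d+2+1 = 0 carry 1
  b+f+1 = b carry 1
  e+f+1 = e carry 1
  1+c+1 = e
  0+0 = 0
  3+0 = 3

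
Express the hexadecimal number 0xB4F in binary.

0b101101001111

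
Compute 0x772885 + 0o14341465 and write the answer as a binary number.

0x772885 = 0b11101110010100010000101 in binary.
0o14341465 = 0b1100011100001100110101 in binary.
Add column by column in base 2, right to left:
  1+1 = 0 carry 1
  0+0+1 = 1
  1+1 = 0 carry 1
  0+0+1 = 1
  0+1 = 1
  0+1 = 1
  0+0 = 0
  1+0 = 1
  0+1 = 1
  0+1 = 1
  0+0 = 0
  1+0 = 1
  0+0 = 0
  1+0 = 1
  0+1 = 1
  0+1 = 1
  1+1 = 0 carry 1
  1+0+1 = 0 carry 1
  1+0+1 = 0 carry 1
  0+0+1 = 1
  1+1 = 0 carry 1
  1+1+1 = 1 carry 1
  1+0+1 = 0 carry 1
  final carry 1

0b101010001110101110111010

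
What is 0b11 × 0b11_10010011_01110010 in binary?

0b10101011101001010110

Multiply each base-2 digit by 3, carrying:
  0×3 = 0 → write 0
  1×3 = 3 → write 1 carry 1
  0×3+1 = 1 → write 1
  0×3 = 0 → write 0
  1×3 = 3 → write 1 carry 1
  1×3+1 = 4 → write 0 carry 2
  1×3+2 = 5 → write 1 carry 2
  0×3+2 = 2 → write 0 carry 1
  1×3+1 = 4 → write 0 carry 2
  1×3+2 = 5 → write 1 carry 2
  0×3+2 = 2 → write 0 carry 1
  0×3+1 = 1 → write 1
  1×3 = 3 → write 1 carry 1
  0×3+1 = 1 → write 1
  0×3 = 0 → write 0
  1×3 = 3 → write 1 carry 1
  1×3+1 = 4 → write 0 carry 2
  1×3+2 = 5 → write 1 carry 2
  remaining carry: 10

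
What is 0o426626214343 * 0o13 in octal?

Multiply each base-8 digit by 11, carrying:
  3×11 = 33 → write 1 carry 4
  4×11+4 = 48 → write 0 carry 6
  3×11+6 = 39 → write 7 carry 4
  4×11+4 = 48 → write 0 carry 6
  1×11+6 = 17 → write 1 carry 2
  2×11+2 = 24 → write 0 carry 3
  6×11+3 = 69 → write 5 carry 8
  2×11+8 = 30 → write 6 carry 3
  6×11+3 = 69 → write 5 carry 8
  6×11+8 = 74 → write 2 carry 9
  2×11+9 = 31 → write 7 carry 3
  4×11+3 = 47 → write 7 carry 5
  remaining carry: 5

0o5772565010701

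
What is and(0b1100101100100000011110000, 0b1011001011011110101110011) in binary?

0b1000001000000000001110000

AND bit by bit (1 only where both bits are 1):
  1100101100100000011110000
& 1011001011011110101110011
= 1000001000000000001110000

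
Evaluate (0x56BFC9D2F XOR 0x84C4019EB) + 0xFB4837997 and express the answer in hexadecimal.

0x1CDC3FFE5B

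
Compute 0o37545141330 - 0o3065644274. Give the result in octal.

0o34457275034

Subtract column by column in base 8:
  0-4 → 4 (borrow)
  3-7-1 → 3 (borrow)
  3-2-1 → 0
  1-4 → 5 (borrow)
  4-4-1 → 7 (borrow)
  1-6-1 → 2 (borrow)
  5-5-1 → 7 (borrow)
  4-6-1 → 5 (borrow)
  5-0-1 → 4
  7-3 → 4
  3-0 → 3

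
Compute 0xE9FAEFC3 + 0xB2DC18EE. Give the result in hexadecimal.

0x19CD708B1

Add column by column in base 16, right to left:
  3+E = 1 carry 1
  C+E+1 = B carry 1
  F+8+1 = 8 carry 1
  E+1+1 = 0 carry 1
  A+C+1 = 7 carry 1
  F+D+1 = D carry 1
  9+2+1 = C
  E+B = 9 carry 1
  final carry 1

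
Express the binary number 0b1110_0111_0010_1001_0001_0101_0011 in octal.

0o1634510523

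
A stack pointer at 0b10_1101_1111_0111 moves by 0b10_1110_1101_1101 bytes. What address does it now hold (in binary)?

0b101110011010100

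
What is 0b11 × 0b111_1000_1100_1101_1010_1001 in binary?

Multiply each base-2 digit by 3, carrying:
  1×3 = 3 → write 1 carry 1
  0×3+1 = 1 → write 1
  0×3 = 0 → write 0
  1×3 = 3 → write 1 carry 1
  0×3+1 = 1 → write 1
  1×3 = 3 → write 1 carry 1
  0×3+1 = 1 → write 1
  1×3 = 3 → write 1 carry 1
  1×3+1 = 4 → write 0 carry 2
  0×3+2 = 2 → write 0 carry 1
  1×3+1 = 4 → write 0 carry 2
  1×3+2 = 5 → write 1 carry 2
  0×3+2 = 2 → write 0 carry 1
  0×3+1 = 1 → write 1
  1×3 = 3 → write 1 carry 1
  1×3+1 = 4 → write 0 carry 2
  0×3+2 = 2 → write 0 carry 1
  0×3+1 = 1 → write 1
  0×3 = 0 → write 0
  1×3 = 3 → write 1 carry 1
  1×3+1 = 4 → write 0 carry 2
  1×3+2 = 5 → write 1 carry 2
  1×3+2 = 5 → write 1 carry 2
  remaining carry: 10

0b1011010100110100011111011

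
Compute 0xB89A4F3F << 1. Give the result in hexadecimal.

0x171349E7E

1 bits is not a whole number of base-16 digits; in binary: 10111000100110100100111100111111 << 1 = 101110001001101001001111001111110.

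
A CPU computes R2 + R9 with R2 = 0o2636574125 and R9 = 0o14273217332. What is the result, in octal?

0o17132013457

Add column by column in base 8, right to left:
  5+2 = 7
  2+3 = 5
  1+3 = 4
  4+7 = 3 carry 1
  7+1+1 = 1 carry 1
  5+2+1 = 0 carry 1
  6+3+1 = 2 carry 1
  3+7+1 = 3 carry 1
  6+2+1 = 1 carry 1
  2+4+1 = 7
  0+1 = 1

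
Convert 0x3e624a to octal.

0o17461112

Expand each hex digit to 4 bits: 3=0011 e=1110 6=0110 2=0010 4=0100 a=1010.
Group the bits in threes: 001 111 100 110 001 001 001 010 → 17461112.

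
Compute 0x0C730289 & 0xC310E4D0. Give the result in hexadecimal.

AND each hex digit independently (no carries):
  0&C=0, C&3=0, 7&1=1, 3&0=0, 0&E=0, 2&4=0, 8&D=8, 9&0=0

0x00100080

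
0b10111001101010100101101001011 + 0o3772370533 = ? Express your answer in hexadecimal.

0x371F3CA6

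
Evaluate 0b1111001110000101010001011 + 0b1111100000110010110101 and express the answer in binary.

Add column by column in base 2, right to left:
  1+1 = 0 carry 1
  1+0+1 = 0 carry 1
  0+1+1 = 0 carry 1
  1+0+1 = 0 carry 1
  0+1+1 = 0 carry 1
  0+1+1 = 0 carry 1
  0+0+1 = 1
  1+1 = 0 carry 1
  0+0+1 = 1
  1+0 = 1
  0+1 = 1
  1+1 = 0 carry 1
  0+0+1 = 1
  0+0 = 0
  0+0 = 0
  0+0 = 0
  1+0 = 1
  1+1 = 0 carry 1
  1+1+1 = 1 carry 1
  0+1+1 = 0 carry 1
  0+1+1 = 0 carry 1
  1+1+1 = 1 carry 1
  1+0+1 = 0 carry 1
  1+0+1 = 0 carry 1
  1+0+1 = 0 carry 1
  final carry 1

0b10001001010001011101000000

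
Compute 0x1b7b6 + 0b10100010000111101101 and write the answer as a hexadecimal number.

0b10100010000111101101 = 0xa21ed in hexadecimal.
Add column by column in base 16, right to left:
  6+d = 3 carry 1
  b+e+1 = a carry 1
  7+1+1 = 9
  b+2 = d
  1+a = b

0xbd9a3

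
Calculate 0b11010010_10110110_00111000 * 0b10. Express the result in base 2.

Multiply each base-2 digit by 2, carrying:
  0×2 = 0 → write 0
  0×2 = 0 → write 0
  0×2 = 0 → write 0
  1×2 = 2 → write 0 carry 1
  1×2+1 = 3 → write 1 carry 1
  1×2+1 = 3 → write 1 carry 1
  0×2+1 = 1 → write 1
  0×2 = 0 → write 0
  0×2 = 0 → write 0
  1×2 = 2 → write 0 carry 1
  1×2+1 = 3 → write 1 carry 1
  0×2+1 = 1 → write 1
  1×2 = 2 → write 0 carry 1
  1×2+1 = 3 → write 1 carry 1
  0×2+1 = 1 → write 1
  1×2 = 2 → write 0 carry 1
  0×2+1 = 1 → write 1
  1×2 = 2 → write 0 carry 1
  0×2+1 = 1 → write 1
  0×2 = 0 → write 0
  1×2 = 2 → write 0 carry 1
  0×2+1 = 1 → write 1
  1×2 = 2 → write 0 carry 1
  1×2+1 = 3 → write 1 carry 1
  remaining carry: 1

0b1101001010110110001110000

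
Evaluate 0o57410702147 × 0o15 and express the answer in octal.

0o1151563334473

Multiply each base-8 digit by 13, carrying:
  7×13 = 91 → write 3 carry 11
  4×13+11 = 63 → write 7 carry 7
  1×13+7 = 20 → write 4 carry 2
  2×13+2 = 28 → write 4 carry 3
  0×13+3 = 3 → write 3
  7×13 = 91 → write 3 carry 11
  0×13+11 = 11 → write 3 carry 1
  1×13+1 = 14 → write 6 carry 1
  4×13+1 = 53 → write 5 carry 6
  7×13+6 = 97 → write 1 carry 12
  5×13+12 = 77 → write 5 carry 9
  remaining carry: 11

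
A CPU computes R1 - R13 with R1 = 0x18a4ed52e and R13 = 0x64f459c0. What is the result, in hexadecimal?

0x1255a7b6e

Subtract column by column in base 16:
  e-0 → e
  2-c → 6 (borrow)
  5-9-1 → b (borrow)
  d-5-1 → 7
  e-4 → a
  4-f → 5 (borrow)
  a-4-1 → 5
  8-6 → 2
  1-0 → 1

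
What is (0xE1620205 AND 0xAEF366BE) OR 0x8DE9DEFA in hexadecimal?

0xE1620205 AND 0xAEF366BE = 0xA0620204.
Then OR with 0x8DE9DEFA.

0xADEBDEFE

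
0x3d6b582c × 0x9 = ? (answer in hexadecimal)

0x228c6198c

Multiply each base-16 digit by 9, carrying:
  c×9 = 108 → write c carry 6
  2×9+6 = 24 → write 8 carry 1
  8×9+1 = 73 → write 9 carry 4
  5×9+4 = 49 → write 1 carry 3
  b×9+3 = 102 → write 6 carry 6
  6×9+6 = 60 → write c carry 3
  d×9+3 = 120 → write 8 carry 7
  3×9+7 = 34 → write 2 carry 2
  remaining carry: 2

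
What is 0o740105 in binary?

0b111100000001000101

Each octal digit is 3 bits: 7=111 4=100 0=000 1=001 0=000 5=101.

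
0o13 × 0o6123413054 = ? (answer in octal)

0o103626571744

Multiply each base-8 digit by 11, carrying:
  4×11 = 44 → write 4 carry 5
  5×11+5 = 60 → write 4 carry 7
  0×11+7 = 7 → write 7
  3×11 = 33 → write 1 carry 4
  1×11+4 = 15 → write 7 carry 1
  4×11+1 = 45 → write 5 carry 5
  3×11+5 = 38 → write 6 carry 4
  2×11+4 = 26 → write 2 carry 3
  1×11+3 = 14 → write 6 carry 1
  6×11+1 = 67 → write 3 carry 8
  remaining carry: 10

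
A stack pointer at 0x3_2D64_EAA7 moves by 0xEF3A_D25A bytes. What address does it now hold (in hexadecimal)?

0x41C9FBD01

Add column by column in base 16, right to left:
  7+A = 1 carry 1
  A+5+1 = 0 carry 1
  A+2+1 = D
  E+D = B carry 1
  4+A+1 = F
  6+3 = 9
  D+F = C carry 1
  2+E+1 = 1 carry 1
  3+0+1 = 4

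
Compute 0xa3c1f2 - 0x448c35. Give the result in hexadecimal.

Subtract column by column in base 16:
  2-5 → d (borrow)
  f-3-1 → b
  1-c → 5 (borrow)
  c-8-1 → 3
  3-4 → f (borrow)
  a-4-1 → 5

0x5f35bd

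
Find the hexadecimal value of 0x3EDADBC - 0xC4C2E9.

0x328EAD3

Subtract column by column in base 16:
  C-9 → 3
  B-E → D (borrow)
  D-2-1 → A
  A-C → E (borrow)
  D-4-1 → 8
  E-C → 2
  3-0 → 3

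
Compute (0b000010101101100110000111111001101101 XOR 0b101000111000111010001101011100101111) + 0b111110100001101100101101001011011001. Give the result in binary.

First 0b000010101101100110000111111001101101 XOR 0b101000111000111010001101011100101111 = 0b101010010101011100001010100101000010.
Add column by column in base 2, right to left:
  0+1 = 1
  1+0 = 1
  0+0 = 0
  0+1 = 1
  0+1 = 1
  0+0 = 0
  1+1 = 0 carry 1
  0+1+1 = 0 carry 1
  1+0+1 = 0 carry 1
  0+1+1 = 0 carry 1
  0+0+1 = 1
  1+0 = 1
  0+1 = 1
  1+0 = 1
  0+1 = 1
  1+1 = 0 carry 1
  0+0+1 = 1
  0+1 = 1
  0+0 = 0
  0+0 = 0
  1+1 = 0 carry 1
  1+1+1 = 1 carry 1
  1+0+1 = 0 carry 1
  0+1+1 = 0 carry 1
  1+1+1 = 1 carry 1
  0+0+1 = 1
  1+0 = 1
  0+0 = 0
  1+0 = 1
  0+1 = 1
  0+0 = 0
  1+1 = 0 carry 1
  0+1+1 = 0 carry 1
  1+1+1 = 1 carry 1
  0+1+1 = 0 carry 1
  1+1+1 = 1 carry 1
  final carry 1

0b1101000110111001000110111110000011011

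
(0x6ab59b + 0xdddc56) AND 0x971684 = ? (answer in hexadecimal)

0x1080

Add column by column in base 16, right to left:
  b+6 = 1 carry 1
  9+5+1 = f
  5+c = 1 carry 1
  b+d+1 = 9 carry 1
  a+d+1 = 8 carry 1
  6+d+1 = 4 carry 1
  final carry 1
Sum = 0x14891f1; now AND with 0x971684:
  1&0=0, 4&9=0, 8&7=0, 9&1=1, 1&6=0, f&8=8, 1&4=0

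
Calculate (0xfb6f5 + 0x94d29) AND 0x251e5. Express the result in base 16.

Add column by column in base 16, right to left:
  5+9 = e
  f+2 = 1 carry 1
  6+d+1 = 4 carry 1
  b+4+1 = 0 carry 1
  f+9+1 = 9 carry 1
  final carry 1
Sum = 0x19041e; now AND with 0x251e5:
  1&0=0, 9&2=0, 0&5=0, 4&1=0, 1&e=0, e&5=4

0x4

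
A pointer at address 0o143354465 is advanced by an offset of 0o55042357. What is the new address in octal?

0o220417044

Add column by column in base 8, right to left:
  5+7 = 4 carry 1
  6+5+1 = 4 carry 1
  4+3+1 = 0 carry 1
  4+2+1 = 7
  5+4 = 1 carry 1
  3+0+1 = 4
  3+5 = 0 carry 1
  4+5+1 = 2 carry 1
  1+0+1 = 2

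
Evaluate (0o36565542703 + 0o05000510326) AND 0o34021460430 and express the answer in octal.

0o20040030

Add column by column in base 8, right to left:
  3+6 = 1 carry 1
  0+2+1 = 3
  7+3 = 2 carry 1
  2+0+1 = 3
  4+1 = 5
  5+5 = 2 carry 1
  5+0+1 = 6
  6+0 = 6
  5+0 = 5
  6+5 = 3 carry 1
  3+0+1 = 4
Sum = 0o43566253231; now AND with 0o34021460430:
  4&3=0, 3&4=0, 5&0=0, 6&2=2, 6&1=0, 2&4=0, 5&6=4, 3&0=0, 2&4=0, 3&3=3, 1&0=0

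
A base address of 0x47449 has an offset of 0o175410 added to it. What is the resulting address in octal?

0o1267521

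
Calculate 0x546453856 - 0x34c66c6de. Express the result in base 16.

Subtract column by column in base 16:
  6-e → 8 (borrow)
  5-d-1 → 7 (borrow)
  8-6-1 → 1
  3-c → 7 (borrow)
  5-6-1 → e (borrow)
  4-6-1 → d (borrow)
  6-c-1 → 9 (borrow)
  4-4-1 → f (borrow)
  5-3-1 → 1

0x1f9de7178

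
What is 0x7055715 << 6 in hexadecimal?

0x1c155c540

6 bits is not a whole number of base-16 digits; in binary: 111000001010101011100010101 << 6 = 111000001010101011100010101000000.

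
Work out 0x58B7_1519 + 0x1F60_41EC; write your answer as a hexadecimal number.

0x78175705

Add column by column in base 16, right to left:
  9+C = 5 carry 1
  1+E+1 = 0 carry 1
  5+1+1 = 7
  1+4 = 5
  7+0 = 7
  B+6 = 1 carry 1
  8+F+1 = 8 carry 1
  5+1+1 = 7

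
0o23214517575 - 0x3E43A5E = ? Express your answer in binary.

0b10010110010011100110010100011111

0o23214517575 = 0b10011010001100101001111101111101 in binary.
0x3E43A5E = 0b11111001000011101001011110 in binary.
Subtract column by column in base 2:
  1-0 → 1
  0-1 → 1 (borrow)
  1-1-1 → 1 (borrow)
  1-1-1 → 1 (borrow)
  1-1-1 → 1 (borrow)
  1-0-1 → 0
  1-1 → 0
  0-0 → 0
  1-0 → 1
  1-1 → 0
  1-0 → 1
  1-1 → 0
  1-1 → 0
  0-1 → 1 (borrow)
  0-0-1 → 1 (borrow)
  1-0-1 → 0
  0-0 → 0
  1-0 → 1
  0-1 → 1 (borrow)
  0-0-1 → 1 (borrow)
  1-0-1 → 0
  1-1 → 0
  0-1 → 1 (borrow)
  0-1-1 → 0 (borrow)
  0-1-1 → 0 (borrow)
  1-1-1 → 1 (borrow)
  0-0-1 → 1 (borrow)
  1-0-1 → 0
  1-0 → 1
  0-0 → 0
  0-0 → 0
  1-0 → 1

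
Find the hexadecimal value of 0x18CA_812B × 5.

Multiply each base-16 digit by 5, carrying:
  B×5 = 55 → write 7 carry 3
  2×5+3 = 13 → write D
  1×5 = 5 → write 5
  8×5 = 40 → write 8 carry 2
  A×5+2 = 52 → write 4 carry 3
  C×5+3 = 63 → write F carry 3
  8×5+3 = 43 → write B carry 2
  1×5+2 = 7 → write 7

0x7BF485D7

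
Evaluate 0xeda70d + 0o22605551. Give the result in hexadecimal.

0o22605551 = 0x4b0b69 in hexadecimal.
Add column by column in base 16, right to left:
  d+9 = 6 carry 1
  0+6+1 = 7
  7+b = 2 carry 1
  a+0+1 = b
  d+b = 8 carry 1
  e+4+1 = 3 carry 1
  final carry 1

0x138b276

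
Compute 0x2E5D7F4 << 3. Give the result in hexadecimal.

0x172EBFA0

3 bits is not a whole number of base-16 digits; in binary: 10111001011101011111110100 << 3 = 10111001011101011111110100000.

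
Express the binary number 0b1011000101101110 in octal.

Group the bits in threes: 001 011 000 101 101 110 → 130556.

0o130556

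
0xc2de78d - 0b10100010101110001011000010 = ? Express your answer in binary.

0b1001101000110000010011001011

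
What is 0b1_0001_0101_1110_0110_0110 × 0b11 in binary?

0b1101000001101100110010

Multiply each base-2 digit by 3, carrying:
  0×3 = 0 → write 0
  1×3 = 3 → write 1 carry 1
  1×3+1 = 4 → write 0 carry 2
  0×3+2 = 2 → write 0 carry 1
  0×3+1 = 1 → write 1
  1×3 = 3 → write 1 carry 1
  1×3+1 = 4 → write 0 carry 2
  0×3+2 = 2 → write 0 carry 1
  0×3+1 = 1 → write 1
  1×3 = 3 → write 1 carry 1
  1×3+1 = 4 → write 0 carry 2
  1×3+2 = 5 → write 1 carry 2
  1×3+2 = 5 → write 1 carry 2
  0×3+2 = 2 → write 0 carry 1
  1×3+1 = 4 → write 0 carry 2
  0×3+2 = 2 → write 0 carry 1
  1×3+1 = 4 → write 0 carry 2
  0×3+2 = 2 → write 0 carry 1
  0×3+1 = 1 → write 1
  0×3 = 0 → write 0
  1×3 = 3 → write 1 carry 1
  remaining carry: 1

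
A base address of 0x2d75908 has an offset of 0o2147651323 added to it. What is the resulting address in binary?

0b10100011101101010101111011011

0x2d75908 = 0b10110101110101100100001000 in binary.
0o2147651323 = 0b10001100111110101001011010011 in binary.
Add column by column in base 2, right to left:
  0+1 = 1
  0+1 = 1
  0+0 = 0
  1+0 = 1
  0+1 = 1
  0+0 = 0
  0+1 = 1
  0+1 = 1
  1+0 = 1
  0+1 = 1
  0+0 = 0
  1+0 = 1
  1+1 = 0 carry 1
  0+0+1 = 1
  1+1 = 0 carry 1
  0+0+1 = 1
  1+1 = 0 carry 1
  1+1+1 = 1 carry 1
  1+1+1 = 1 carry 1
  0+1+1 = 0 carry 1
  1+1+1 = 1 carry 1
  0+0+1 = 1
  1+0 = 1
  1+1 = 0 carry 1
  0+1+1 = 0 carry 1
  1+0+1 = 0 carry 1
  0+0+1 = 1
  0+0 = 0
  0+1 = 1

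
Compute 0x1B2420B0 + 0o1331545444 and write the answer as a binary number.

0b100110100010101110101111010100

0x1B2420B0 = 0b11011001001000010000010110000 in binary.
0o1331545444 = 0b1011011001101100101100100100 in binary.
Add column by column in base 2, right to left:
  0+0 = 0
  0+0 = 0
  0+1 = 1
  0+0 = 0
  1+0 = 1
  1+1 = 0 carry 1
  0+0+1 = 1
  1+0 = 1
  0+1 = 1
  0+1 = 1
  0+0 = 0
  0+1 = 1
  0+0 = 0
  1+0 = 1
  0+1 = 1
  0+1 = 1
  0+0 = 0
  0+1 = 1
  1+1 = 0 carry 1
  0+0+1 = 1
  0+0 = 0
  1+1 = 0 carry 1
  0+1+1 = 0 carry 1
  0+0+1 = 1
  1+1 = 0 carry 1
  1+1+1 = 1 carry 1
  0+0+1 = 1
  1+1 = 0 carry 1
  1+0+1 = 0 carry 1
  final carry 1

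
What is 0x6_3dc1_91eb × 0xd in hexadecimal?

Multiply each base-16 digit by 13, carrying:
  b×13 = 143 → write f carry 8
  e×13+8 = 190 → write e carry 11
  1×13+11 = 24 → write 8 carry 1
  9×13+1 = 118 → write 6 carry 7
  1×13+7 = 20 → write 4 carry 1
  c×13+1 = 157 → write d carry 9
  d×13+9 = 178 → write 2 carry 11
  3×13+11 = 50 → write 2 carry 3
  6×13+3 = 81 → write 1 carry 5
  remaining carry: 5

0x5122d468ef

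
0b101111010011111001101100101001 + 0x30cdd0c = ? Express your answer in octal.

0o6227074065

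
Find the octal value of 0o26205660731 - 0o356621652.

Subtract column by column in base 8:
  1-2 → 7 (borrow)
  3-5-1 → 5 (borrow)
  7-6-1 → 0
  0-1 → 7 (borrow)
  6-2-1 → 3
  6-6 → 0
  5-6 → 7 (borrow)
  0-5-1 → 2 (borrow)
  2-3-1 → 6 (borrow)
  6-0-1 → 5
  2-0 → 2

0o25627037057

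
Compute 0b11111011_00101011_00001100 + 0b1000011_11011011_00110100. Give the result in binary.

0b1001111110000011001000000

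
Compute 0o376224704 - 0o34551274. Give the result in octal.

0o341453410

Subtract column by column in base 8:
  4-4 → 0
  0-7 → 1 (borrow)
  7-2-1 → 4
  4-1 → 3
  2-5 → 5 (borrow)
  2-5-1 → 4 (borrow)
  6-4-1 → 1
  7-3 → 4
  3-0 → 3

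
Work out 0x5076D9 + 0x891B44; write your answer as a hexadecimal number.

Add column by column in base 16, right to left:
  9+4 = D
  D+4 = 1 carry 1
  6+B+1 = 2 carry 1
  7+1+1 = 9
  0+9 = 9
  5+8 = D

0xD9921D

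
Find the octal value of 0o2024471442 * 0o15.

0o32413754272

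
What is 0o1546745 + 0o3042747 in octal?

Add column by column in base 8, right to left:
  5+7 = 4 carry 1
  4+4+1 = 1 carry 1
  7+7+1 = 7 carry 1
  6+2+1 = 1 carry 1
  4+4+1 = 1 carry 1
  5+0+1 = 6
  1+3 = 4

0o4611714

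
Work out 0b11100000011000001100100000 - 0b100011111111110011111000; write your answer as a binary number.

0b10111100011000011000101000

Subtract column by column in base 2:
  0-0 → 0
  0-0 → 0
  0-0 → 0
  0-1 → 1 (borrow)
  0-1-1 → 0 (borrow)
  1-1-1 → 1 (borrow)
  0-1-1 → 0 (borrow)
  0-1-1 → 0 (borrow)
  1-0-1 → 0
  1-0 → 1
  0-1 → 1 (borrow)
  0-1-1 → 0 (borrow)
  0-1-1 → 0 (borrow)
  0-1-1 → 0 (borrow)
  0-1-1 → 0 (borrow)
  1-1-1 → 1 (borrow)
  1-1-1 → 1 (borrow)
  0-1-1 → 0 (borrow)
  0-1-1 → 0 (borrow)
  0-1-1 → 0 (borrow)
  0-0-1 → 1 (borrow)
  0-0-1 → 1 (borrow)
  0-0-1 → 1 (borrow)
  1-1-1 → 1 (borrow)
  1-0-1 → 0
  1-0 → 1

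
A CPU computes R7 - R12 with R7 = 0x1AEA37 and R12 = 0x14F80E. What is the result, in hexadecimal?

0x5F229

Subtract column by column in base 16:
  7-E → 9 (borrow)
  3-0-1 → 2
  A-8 → 2
  E-F → F (borrow)
  A-4-1 → 5
  1-1 → 0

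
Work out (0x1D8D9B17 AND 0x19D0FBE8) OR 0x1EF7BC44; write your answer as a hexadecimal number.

0x1FF7BF44

0x1D8D9B17 AND 0x19D0FBE8 = 0x19809B00.
Then OR with 0x1EF7BC44.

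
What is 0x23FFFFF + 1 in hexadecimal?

The trailing 5 digits are F (max in base 16), so adding 1 cascades: they roll to 0 and the next digit up increments.

0x2400000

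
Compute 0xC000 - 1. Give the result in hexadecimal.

0xBFFF

The trailing 3 digits are 0, so subtracting 1 borrows through: they become F and the next digit up decrements.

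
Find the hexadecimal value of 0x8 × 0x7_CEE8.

0x3E7740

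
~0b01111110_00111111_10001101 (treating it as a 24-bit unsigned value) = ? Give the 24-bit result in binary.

Invert each bit: 011111100011111110001101 → 100000011100000001110010.

0b100000011100000001110010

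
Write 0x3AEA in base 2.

Expand each hex digit to 4 bits: 3=0011 A=1010 E=1110 A=1010.

0b11101011101010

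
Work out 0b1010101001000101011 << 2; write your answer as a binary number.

Left shift by 2: append 2 zero bits.

0b101010100100010101100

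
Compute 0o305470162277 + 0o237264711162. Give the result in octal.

Add column by column in base 8, right to left:
  7+2 = 1 carry 1
  7+6+1 = 6 carry 1
  2+1+1 = 4
  2+1 = 3
  6+1 = 7
  1+7 = 0 carry 1
  0+4+1 = 5
  7+6 = 5 carry 1
  4+2+1 = 7
  5+7 = 4 carry 1
  0+3+1 = 4
  3+2 = 5

0o544755073461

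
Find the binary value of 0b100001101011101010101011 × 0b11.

0b1100101000011000000000001

Multiply each base-2 digit by 3, carrying:
  1×3 = 3 → write 1 carry 1
  1×3+1 = 4 → write 0 carry 2
  0×3+2 = 2 → write 0 carry 1
  1×3+1 = 4 → write 0 carry 2
  0×3+2 = 2 → write 0 carry 1
  1×3+1 = 4 → write 0 carry 2
  0×3+2 = 2 → write 0 carry 1
  1×3+1 = 4 → write 0 carry 2
  0×3+2 = 2 → write 0 carry 1
  1×3+1 = 4 → write 0 carry 2
  0×3+2 = 2 → write 0 carry 1
  1×3+1 = 4 → write 0 carry 2
  1×3+2 = 5 → write 1 carry 2
  1×3+2 = 5 → write 1 carry 2
  0×3+2 = 2 → write 0 carry 1
  1×3+1 = 4 → write 0 carry 2
  0×3+2 = 2 → write 0 carry 1
  1×3+1 = 4 → write 0 carry 2
  1×3+2 = 5 → write 1 carry 2
  0×3+2 = 2 → write 0 carry 1
  0×3+1 = 1 → write 1
  0×3 = 0 → write 0
  0×3 = 0 → write 0
  1×3 = 3 → write 1 carry 1
  remaining carry: 1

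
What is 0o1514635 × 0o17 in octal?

0o30600063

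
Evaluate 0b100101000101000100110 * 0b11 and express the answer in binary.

Multiply each base-2 digit by 3, carrying:
  0×3 = 0 → write 0
  1×3 = 3 → write 1 carry 1
  1×3+1 = 4 → write 0 carry 2
  0×3+2 = 2 → write 0 carry 1
  0×3+1 = 1 → write 1
  1×3 = 3 → write 1 carry 1
  0×3+1 = 1 → write 1
  0×3 = 0 → write 0
  0×3 = 0 → write 0
  1×3 = 3 → write 1 carry 1
  0×3+1 = 1 → write 1
  1×3 = 3 → write 1 carry 1
  0×3+1 = 1 → write 1
  0×3 = 0 → write 0
  0×3 = 0 → write 0
  1×3 = 3 → write 1 carry 1
  0×3+1 = 1 → write 1
  1×3 = 3 → write 1 carry 1
  0×3+1 = 1 → write 1
  0×3 = 0 → write 0
  1×3 = 3 → write 1 carry 1
  remaining carry: 1

0b1101111001111001110010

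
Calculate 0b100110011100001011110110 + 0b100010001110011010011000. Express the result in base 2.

0b1001000101010100110001110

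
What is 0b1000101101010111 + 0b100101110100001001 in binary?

Add column by column in base 2, right to left:
  1+1 = 0 carry 1
  1+0+1 = 0 carry 1
  1+0+1 = 0 carry 1
  0+1+1 = 0 carry 1
  1+0+1 = 0 carry 1
  0+0+1 = 1
  1+0 = 1
  0+0 = 0
  1+1 = 0 carry 1
  1+0+1 = 0 carry 1
  0+1+1 = 0 carry 1
  1+1+1 = 1 carry 1
  0+1+1 = 0 carry 1
  0+0+1 = 1
  0+1 = 1
  1+0 = 1
  0+0 = 0
  0+1 = 1

0b101110100001100000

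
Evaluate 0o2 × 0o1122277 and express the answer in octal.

0o2244576

Multiply each base-8 digit by 2, carrying:
  7×2 = 14 → write 6 carry 1
  7×2+1 = 15 → write 7 carry 1
  2×2+1 = 5 → write 5
  2×2 = 4 → write 4
  2×2 = 4 → write 4
  1×2 = 2 → write 2
  1×2 = 2 → write 2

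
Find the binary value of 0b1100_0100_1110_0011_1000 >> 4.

Right shift by 4: drop the 4 least-significant bits.

0b1100010011100011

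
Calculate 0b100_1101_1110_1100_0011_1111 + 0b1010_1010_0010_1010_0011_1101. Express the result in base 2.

0b111110000001011001111100

Add column by column in base 2, right to left:
  1+1 = 0 carry 1
  1+0+1 = 0 carry 1
  1+1+1 = 1 carry 1
  1+1+1 = 1 carry 1
  1+1+1 = 1 carry 1
  1+1+1 = 1 carry 1
  0+0+1 = 1
  0+0 = 0
  0+0 = 0
  0+1 = 1
  1+0 = 1
  1+1 = 0 carry 1
  0+0+1 = 1
  1+1 = 0 carry 1
  1+0+1 = 0 carry 1
  1+0+1 = 0 carry 1
  1+0+1 = 0 carry 1
  0+1+1 = 0 carry 1
  1+0+1 = 0 carry 1
  1+1+1 = 1 carry 1
  0+0+1 = 1
  0+1 = 1
  1+0 = 1
  0+1 = 1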